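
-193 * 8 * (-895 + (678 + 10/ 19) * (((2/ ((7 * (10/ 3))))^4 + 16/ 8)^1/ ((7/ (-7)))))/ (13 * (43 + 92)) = 33047409236696/ 16679446875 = 1981.33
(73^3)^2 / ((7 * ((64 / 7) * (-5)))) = -151334226289 / 320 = -472919457.15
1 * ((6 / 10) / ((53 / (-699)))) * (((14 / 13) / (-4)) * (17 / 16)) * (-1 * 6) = -13.58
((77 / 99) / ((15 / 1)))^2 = 49 / 18225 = 0.00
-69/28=-2.46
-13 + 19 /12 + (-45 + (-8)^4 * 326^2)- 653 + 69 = 5223670267 /12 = 435305855.58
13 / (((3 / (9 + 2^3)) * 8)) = 221 / 24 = 9.21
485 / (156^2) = 485 / 24336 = 0.02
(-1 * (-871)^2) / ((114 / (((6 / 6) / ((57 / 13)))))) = -9862333 / 6498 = -1517.75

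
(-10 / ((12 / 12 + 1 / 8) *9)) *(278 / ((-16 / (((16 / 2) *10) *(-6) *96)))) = -7116800 / 9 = -790755.56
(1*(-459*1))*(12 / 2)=-2754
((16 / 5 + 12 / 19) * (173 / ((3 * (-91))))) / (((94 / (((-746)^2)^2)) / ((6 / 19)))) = -214319360313152 / 84835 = -2526308249.11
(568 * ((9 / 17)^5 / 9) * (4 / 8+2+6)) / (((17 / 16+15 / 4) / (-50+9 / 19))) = -28054206144 / 122191223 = -229.59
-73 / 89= -0.82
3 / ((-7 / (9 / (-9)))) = 3 / 7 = 0.43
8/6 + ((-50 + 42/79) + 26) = -5246/237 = -22.14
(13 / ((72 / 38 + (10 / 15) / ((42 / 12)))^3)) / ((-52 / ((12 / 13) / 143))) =-190563597 / 1070654554112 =-0.00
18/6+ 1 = 4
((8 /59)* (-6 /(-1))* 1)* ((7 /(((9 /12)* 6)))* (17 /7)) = 544 /177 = 3.07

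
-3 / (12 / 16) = -4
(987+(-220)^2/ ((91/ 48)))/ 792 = 268113/ 8008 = 33.48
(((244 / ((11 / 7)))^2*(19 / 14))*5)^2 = 391870530318400 / 14641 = 26765284496.85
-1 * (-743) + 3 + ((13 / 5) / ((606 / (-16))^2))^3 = 72161343698318959618 / 96731023723516125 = 746.00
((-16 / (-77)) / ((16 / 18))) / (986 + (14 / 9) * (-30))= 27 / 108493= 0.00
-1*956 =-956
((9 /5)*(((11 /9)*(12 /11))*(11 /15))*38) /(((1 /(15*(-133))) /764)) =-509685792 /5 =-101937158.40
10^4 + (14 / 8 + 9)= 40043 / 4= 10010.75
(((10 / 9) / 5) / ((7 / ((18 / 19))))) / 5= 4 / 665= 0.01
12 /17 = 0.71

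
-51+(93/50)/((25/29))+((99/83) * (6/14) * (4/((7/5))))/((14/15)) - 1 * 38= -3034707857/35586250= -85.28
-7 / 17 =-0.41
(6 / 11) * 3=18 / 11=1.64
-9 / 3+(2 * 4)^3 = 509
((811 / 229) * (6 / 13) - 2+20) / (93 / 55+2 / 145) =93230940 / 8094463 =11.52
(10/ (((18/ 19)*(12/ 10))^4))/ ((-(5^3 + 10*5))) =-0.03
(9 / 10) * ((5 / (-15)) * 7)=-21 / 10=-2.10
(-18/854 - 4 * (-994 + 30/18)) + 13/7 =726724/183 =3971.17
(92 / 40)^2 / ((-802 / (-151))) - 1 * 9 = -641921 / 80200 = -8.00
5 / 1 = 5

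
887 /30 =29.57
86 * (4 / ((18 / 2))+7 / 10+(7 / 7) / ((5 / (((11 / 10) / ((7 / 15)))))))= 43774 / 315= 138.97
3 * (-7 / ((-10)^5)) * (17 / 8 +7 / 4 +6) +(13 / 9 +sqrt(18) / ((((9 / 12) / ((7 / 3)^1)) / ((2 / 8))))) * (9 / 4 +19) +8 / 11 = 2488764241 / 79200000 +595 * sqrt(2) / 12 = 101.55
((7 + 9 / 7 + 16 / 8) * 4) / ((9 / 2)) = 64 / 7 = 9.14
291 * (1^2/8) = 291/8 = 36.38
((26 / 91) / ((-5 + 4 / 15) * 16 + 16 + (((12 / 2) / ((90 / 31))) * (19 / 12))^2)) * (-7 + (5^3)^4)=-15820312046400 / 11119073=-1422808.54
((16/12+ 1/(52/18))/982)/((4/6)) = 0.00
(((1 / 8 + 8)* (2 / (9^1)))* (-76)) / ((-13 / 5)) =475 / 9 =52.78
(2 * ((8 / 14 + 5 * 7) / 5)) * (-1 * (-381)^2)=-72290178 / 35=-2065433.66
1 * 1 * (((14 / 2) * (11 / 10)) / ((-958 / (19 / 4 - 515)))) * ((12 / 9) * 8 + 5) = 7386379 / 114960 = 64.25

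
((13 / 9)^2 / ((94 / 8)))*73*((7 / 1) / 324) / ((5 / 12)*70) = 0.01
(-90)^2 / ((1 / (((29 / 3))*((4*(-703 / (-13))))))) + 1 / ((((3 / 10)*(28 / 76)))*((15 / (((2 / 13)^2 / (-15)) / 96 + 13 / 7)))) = 227212151451347 / 13415220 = 16936893.43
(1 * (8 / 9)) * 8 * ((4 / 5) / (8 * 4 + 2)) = 128 / 765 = 0.17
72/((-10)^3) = -0.07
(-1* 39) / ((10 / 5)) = -39 / 2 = -19.50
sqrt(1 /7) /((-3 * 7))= -sqrt(7) /147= -0.02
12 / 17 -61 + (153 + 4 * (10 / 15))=4864 / 51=95.37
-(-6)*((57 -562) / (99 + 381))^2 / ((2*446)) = 10201 / 1370112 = 0.01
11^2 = 121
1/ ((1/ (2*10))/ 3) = 60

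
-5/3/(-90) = 1/54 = 0.02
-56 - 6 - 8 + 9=-61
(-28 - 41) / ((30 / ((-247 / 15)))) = 5681 / 150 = 37.87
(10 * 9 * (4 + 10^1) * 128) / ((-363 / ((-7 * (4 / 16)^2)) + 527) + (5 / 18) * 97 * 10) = 635040 / 6403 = 99.18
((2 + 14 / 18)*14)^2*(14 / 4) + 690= 484640 / 81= 5983.21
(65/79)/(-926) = -65/73154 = -0.00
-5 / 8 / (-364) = 5 / 2912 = 0.00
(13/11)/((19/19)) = 13/11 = 1.18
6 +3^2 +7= 22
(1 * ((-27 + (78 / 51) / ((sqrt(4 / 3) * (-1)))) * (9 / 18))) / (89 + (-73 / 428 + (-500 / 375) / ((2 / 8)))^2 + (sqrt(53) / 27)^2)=-1802805336 / 15940211465 - 868017384 * sqrt(3) / 270983594905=-0.12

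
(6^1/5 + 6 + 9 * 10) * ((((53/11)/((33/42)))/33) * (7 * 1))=841428/6655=126.44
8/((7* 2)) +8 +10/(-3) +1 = 131/21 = 6.24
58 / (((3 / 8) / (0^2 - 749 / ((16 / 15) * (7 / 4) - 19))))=1737680 / 257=6761.40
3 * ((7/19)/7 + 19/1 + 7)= 1485/19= 78.16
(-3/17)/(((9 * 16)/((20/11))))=-5/2244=-0.00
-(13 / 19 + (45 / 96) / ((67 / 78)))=-25051 / 20368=-1.23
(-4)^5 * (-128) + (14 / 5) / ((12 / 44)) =1966234 / 15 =131082.27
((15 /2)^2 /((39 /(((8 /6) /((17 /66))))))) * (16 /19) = 6.29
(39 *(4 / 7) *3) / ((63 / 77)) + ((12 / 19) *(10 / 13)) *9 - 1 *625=-931781 / 1729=-538.91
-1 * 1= -1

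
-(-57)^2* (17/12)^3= -9237.46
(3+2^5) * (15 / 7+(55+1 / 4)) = 2008.75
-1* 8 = -8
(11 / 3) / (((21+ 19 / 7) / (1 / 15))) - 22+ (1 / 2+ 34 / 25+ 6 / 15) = -19.73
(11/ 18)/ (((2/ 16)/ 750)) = 11000/ 3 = 3666.67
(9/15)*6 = 18/5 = 3.60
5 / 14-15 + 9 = -79 / 14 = -5.64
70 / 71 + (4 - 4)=70 / 71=0.99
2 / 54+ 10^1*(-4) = -1079 / 27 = -39.96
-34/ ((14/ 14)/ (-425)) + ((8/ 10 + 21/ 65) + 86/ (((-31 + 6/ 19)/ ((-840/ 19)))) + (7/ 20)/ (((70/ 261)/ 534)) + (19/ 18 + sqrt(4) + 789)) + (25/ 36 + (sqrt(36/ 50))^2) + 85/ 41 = 249639121503/ 15536950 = 16067.45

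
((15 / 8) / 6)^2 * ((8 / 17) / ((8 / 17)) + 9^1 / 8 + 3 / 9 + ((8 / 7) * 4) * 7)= 20675 / 6144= 3.37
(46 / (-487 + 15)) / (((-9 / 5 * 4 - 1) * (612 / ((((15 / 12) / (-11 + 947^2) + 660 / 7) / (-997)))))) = -38895410975 / 21178590958965888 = -0.00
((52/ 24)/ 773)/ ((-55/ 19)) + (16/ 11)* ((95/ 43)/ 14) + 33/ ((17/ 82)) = 208070686441/ 1305295530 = 159.41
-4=-4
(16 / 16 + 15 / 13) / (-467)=-0.00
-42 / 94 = -21 / 47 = -0.45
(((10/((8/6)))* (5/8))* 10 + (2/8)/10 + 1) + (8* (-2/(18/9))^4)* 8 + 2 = 1139/10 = 113.90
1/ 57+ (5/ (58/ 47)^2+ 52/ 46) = 19542815/ 4410204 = 4.43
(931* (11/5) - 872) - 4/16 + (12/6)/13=1176.10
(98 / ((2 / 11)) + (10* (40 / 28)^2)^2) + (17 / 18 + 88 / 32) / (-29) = 2394761783 / 2506644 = 955.37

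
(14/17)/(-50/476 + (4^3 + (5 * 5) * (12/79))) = 15484/1272753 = 0.01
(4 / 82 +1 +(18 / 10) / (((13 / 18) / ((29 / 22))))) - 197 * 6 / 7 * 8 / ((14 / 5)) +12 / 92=-15791652637 / 33038005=-477.98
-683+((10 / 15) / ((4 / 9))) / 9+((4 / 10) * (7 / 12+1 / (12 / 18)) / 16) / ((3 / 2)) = -98323 / 144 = -682.80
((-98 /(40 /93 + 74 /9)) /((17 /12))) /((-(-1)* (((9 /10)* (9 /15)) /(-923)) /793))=3131874200 /289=10836934.95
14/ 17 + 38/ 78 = 869/ 663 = 1.31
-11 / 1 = -11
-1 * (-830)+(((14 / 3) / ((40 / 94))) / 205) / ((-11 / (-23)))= 56157067 / 67650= 830.11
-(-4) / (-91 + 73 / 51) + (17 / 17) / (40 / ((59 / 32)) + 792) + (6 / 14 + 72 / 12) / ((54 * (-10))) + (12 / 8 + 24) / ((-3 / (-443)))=2167630666927 / 575663928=3765.44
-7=-7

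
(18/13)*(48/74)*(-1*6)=-2592/481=-5.39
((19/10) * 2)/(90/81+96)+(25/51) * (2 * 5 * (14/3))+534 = 19597837/35190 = 556.91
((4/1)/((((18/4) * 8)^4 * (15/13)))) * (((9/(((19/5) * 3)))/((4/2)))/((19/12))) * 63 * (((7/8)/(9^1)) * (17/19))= 10829/3840162048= 0.00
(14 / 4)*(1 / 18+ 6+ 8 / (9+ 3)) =847 / 36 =23.53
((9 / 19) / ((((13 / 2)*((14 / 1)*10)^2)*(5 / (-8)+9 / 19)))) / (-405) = 1 / 16482375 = 0.00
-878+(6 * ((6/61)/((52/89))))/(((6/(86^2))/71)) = 69406732/793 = 87524.25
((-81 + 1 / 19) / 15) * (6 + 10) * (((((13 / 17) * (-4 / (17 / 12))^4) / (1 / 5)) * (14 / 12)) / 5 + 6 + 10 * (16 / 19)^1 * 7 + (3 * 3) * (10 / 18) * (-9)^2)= -349620908639776 / 7688525655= -45473.08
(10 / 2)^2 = 25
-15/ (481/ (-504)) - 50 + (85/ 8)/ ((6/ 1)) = -750635/ 23088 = -32.51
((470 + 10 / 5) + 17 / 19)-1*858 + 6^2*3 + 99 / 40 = -208719 / 760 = -274.63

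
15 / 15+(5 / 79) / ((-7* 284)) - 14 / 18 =0.22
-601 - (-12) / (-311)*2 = -186935 / 311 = -601.08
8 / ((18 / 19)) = 76 / 9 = 8.44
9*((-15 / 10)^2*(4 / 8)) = 81 / 8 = 10.12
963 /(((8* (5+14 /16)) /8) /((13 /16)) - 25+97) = 12519 /1030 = 12.15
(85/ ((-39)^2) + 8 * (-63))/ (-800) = 766499/ 1216800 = 0.63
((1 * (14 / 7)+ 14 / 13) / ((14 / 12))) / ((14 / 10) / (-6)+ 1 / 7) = -7200 / 247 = -29.15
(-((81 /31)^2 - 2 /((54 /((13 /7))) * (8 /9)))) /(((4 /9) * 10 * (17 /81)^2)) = -4289929533 /124422592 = -34.48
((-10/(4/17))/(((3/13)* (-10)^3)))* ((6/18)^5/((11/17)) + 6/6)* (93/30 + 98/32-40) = -160928443/25660800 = -6.27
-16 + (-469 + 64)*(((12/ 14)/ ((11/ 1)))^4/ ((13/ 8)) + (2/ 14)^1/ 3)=-16129401133/ 456989533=-35.29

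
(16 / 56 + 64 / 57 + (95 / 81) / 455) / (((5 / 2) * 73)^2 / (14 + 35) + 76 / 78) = 0.00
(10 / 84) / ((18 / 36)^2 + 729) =0.00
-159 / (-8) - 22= -17 / 8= -2.12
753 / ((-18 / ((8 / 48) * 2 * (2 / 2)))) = -13.94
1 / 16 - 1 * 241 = -3855 / 16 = -240.94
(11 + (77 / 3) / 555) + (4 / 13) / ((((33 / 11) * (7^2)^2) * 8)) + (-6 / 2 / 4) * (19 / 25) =10888941517 / 1039392900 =10.48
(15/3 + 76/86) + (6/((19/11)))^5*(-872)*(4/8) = -23478104681801/106472257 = -220509.13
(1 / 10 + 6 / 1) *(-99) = -6039 / 10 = -603.90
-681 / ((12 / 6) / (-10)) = 3405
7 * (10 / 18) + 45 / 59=2470 / 531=4.65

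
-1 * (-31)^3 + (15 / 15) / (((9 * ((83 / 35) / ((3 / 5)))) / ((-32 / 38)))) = 140941109 / 4731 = 29790.98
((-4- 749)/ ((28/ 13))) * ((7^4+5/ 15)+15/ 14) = -329239963/ 392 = -839897.86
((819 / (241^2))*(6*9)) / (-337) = -44226 / 19573297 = -0.00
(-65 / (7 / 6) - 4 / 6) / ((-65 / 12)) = 4736 / 455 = 10.41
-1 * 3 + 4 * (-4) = -19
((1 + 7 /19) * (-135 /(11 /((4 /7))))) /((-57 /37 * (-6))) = -28860 /27797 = -1.04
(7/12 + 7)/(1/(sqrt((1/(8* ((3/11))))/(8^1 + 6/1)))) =13* sqrt(231)/144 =1.37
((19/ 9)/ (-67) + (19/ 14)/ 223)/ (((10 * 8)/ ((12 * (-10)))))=47861/ 1255044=0.04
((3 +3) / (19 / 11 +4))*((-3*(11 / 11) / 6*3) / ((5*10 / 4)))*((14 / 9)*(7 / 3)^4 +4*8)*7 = -1252724 / 18225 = -68.74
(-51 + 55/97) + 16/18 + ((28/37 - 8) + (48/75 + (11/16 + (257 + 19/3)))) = 2685808631/12920400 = 207.87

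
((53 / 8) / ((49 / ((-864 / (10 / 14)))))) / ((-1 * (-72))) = -2.27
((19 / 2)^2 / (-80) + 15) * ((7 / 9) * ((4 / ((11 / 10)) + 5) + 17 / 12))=41233871 / 380160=108.46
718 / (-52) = -359 / 26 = -13.81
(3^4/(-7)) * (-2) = 162/7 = 23.14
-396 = -396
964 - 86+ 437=1315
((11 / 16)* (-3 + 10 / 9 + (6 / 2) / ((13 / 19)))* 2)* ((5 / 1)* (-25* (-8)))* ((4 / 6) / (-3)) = -803000 / 1053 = -762.58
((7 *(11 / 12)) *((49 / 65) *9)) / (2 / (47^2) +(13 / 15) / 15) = 1125165195 / 1516684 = 741.86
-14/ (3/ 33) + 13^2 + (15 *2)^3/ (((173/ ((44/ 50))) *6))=6555/ 173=37.89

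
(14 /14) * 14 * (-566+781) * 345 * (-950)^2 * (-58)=-54357665250000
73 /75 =0.97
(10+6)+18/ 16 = 137/ 8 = 17.12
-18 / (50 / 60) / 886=-54 / 2215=-0.02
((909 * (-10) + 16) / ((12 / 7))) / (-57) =92.86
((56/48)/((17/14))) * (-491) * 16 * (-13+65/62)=47540584/527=90209.84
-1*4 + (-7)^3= -347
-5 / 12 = -0.42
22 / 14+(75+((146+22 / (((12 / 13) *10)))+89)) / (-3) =-129221 / 1260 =-102.56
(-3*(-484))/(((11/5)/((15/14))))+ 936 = 11502/7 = 1643.14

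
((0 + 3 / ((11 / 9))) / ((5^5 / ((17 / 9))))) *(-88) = -408 / 3125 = -0.13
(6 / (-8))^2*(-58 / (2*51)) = -0.32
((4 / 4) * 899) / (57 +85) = 6.33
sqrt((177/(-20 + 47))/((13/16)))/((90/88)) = 176 *sqrt(767)/1755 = 2.78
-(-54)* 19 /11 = 1026 /11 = 93.27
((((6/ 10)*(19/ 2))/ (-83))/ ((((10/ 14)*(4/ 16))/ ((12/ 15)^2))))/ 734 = -0.00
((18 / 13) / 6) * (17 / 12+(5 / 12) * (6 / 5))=23 / 52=0.44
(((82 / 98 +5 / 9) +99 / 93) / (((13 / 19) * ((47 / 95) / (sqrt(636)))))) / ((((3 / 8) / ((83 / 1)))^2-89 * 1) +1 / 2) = -2.07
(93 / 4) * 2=93 / 2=46.50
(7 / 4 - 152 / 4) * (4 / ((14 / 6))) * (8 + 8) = -6960 / 7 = -994.29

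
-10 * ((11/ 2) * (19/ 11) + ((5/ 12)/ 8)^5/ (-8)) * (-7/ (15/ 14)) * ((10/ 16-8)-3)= -2520251765756417/ 391378894848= -6439.42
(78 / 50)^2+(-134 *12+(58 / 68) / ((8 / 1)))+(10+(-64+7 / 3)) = -845134489 / 510000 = -1657.13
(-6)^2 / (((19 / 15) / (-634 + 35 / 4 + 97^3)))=492505785 / 19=25921357.11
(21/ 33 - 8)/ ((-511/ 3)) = 243/ 5621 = 0.04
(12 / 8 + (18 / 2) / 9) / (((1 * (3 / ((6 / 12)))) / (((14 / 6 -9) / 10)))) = -5 / 18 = -0.28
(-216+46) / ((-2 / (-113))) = -9605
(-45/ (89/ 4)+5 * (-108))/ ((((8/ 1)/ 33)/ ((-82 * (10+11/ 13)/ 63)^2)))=-328406816760/ 737009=-445594.04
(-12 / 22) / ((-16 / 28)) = 21 / 22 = 0.95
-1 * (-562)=562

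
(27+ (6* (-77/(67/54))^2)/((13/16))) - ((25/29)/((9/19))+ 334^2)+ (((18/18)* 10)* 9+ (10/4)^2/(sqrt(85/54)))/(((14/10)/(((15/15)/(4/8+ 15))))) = -274611374798308/3305165409+ 75* sqrt(510)/7378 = -83085.29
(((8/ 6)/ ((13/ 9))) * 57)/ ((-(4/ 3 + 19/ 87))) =-2204/ 65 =-33.91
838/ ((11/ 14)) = 11732/ 11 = 1066.55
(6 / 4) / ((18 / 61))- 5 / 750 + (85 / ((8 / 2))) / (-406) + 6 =11.02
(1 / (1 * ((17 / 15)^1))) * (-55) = -825 / 17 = -48.53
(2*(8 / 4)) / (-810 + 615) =-4 / 195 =-0.02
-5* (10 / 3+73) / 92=-1145 / 276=-4.15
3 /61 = 0.05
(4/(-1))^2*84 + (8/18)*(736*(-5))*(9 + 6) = -69568/3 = -23189.33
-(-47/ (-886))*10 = -235/ 443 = -0.53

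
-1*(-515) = 515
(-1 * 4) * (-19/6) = 38/3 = 12.67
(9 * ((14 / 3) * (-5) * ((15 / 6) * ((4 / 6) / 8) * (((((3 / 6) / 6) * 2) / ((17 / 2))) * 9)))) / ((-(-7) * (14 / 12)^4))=-24300 / 40817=-0.60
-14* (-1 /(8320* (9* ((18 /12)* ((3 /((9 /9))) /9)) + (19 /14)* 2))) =49 /210080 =0.00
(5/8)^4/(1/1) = 625/4096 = 0.15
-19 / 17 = -1.12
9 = 9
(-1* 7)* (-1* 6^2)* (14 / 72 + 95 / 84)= 334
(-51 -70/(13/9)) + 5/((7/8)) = -8531/91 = -93.75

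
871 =871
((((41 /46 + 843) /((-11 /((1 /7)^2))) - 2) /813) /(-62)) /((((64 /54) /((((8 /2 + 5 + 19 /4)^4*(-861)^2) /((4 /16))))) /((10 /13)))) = 50068832301365625 /10288738304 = 4866372.42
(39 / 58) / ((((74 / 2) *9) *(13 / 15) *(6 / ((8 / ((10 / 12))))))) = 4 / 1073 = 0.00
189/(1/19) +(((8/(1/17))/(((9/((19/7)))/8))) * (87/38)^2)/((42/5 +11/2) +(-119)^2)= 3591.12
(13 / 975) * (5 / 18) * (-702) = -13 / 5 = -2.60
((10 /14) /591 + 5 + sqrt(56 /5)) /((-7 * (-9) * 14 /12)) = 4 * sqrt(70) /735 + 41380 /608139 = 0.11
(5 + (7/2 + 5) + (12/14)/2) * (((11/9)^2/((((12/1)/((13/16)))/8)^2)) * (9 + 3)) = 73.26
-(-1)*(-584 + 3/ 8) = -4669/ 8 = -583.62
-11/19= -0.58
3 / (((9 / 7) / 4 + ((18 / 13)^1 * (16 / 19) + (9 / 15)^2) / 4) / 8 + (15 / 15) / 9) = 1167075 / 77407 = 15.08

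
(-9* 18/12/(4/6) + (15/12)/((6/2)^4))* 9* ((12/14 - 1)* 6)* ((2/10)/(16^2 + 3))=3278/27195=0.12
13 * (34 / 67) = 442 / 67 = 6.60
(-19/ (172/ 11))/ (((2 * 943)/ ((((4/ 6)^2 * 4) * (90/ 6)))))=-0.02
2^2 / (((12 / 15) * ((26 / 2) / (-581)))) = -223.46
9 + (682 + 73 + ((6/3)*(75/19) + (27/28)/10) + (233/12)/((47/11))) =582494803/750120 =776.54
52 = 52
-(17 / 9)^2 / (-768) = 289 / 62208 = 0.00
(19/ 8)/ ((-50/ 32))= -38/ 25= -1.52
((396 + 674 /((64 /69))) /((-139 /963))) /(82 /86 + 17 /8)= -495872775 /196268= -2526.51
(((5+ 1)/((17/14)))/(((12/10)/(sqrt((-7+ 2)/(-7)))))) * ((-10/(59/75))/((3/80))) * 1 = -200000 * sqrt(35)/1003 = -1179.68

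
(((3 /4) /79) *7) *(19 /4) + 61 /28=22069 /8848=2.49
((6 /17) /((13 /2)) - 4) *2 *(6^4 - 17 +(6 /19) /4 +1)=-42416696 /4199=-10101.62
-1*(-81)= 81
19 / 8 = 2.38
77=77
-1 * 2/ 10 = -1/ 5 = -0.20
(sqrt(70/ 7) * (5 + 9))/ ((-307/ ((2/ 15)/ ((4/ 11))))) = -77 * sqrt(10)/ 4605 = -0.05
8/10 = 4/5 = 0.80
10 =10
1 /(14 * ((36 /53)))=53 /504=0.11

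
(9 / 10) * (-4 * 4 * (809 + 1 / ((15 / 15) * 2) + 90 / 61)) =-3561804 / 305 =-11678.05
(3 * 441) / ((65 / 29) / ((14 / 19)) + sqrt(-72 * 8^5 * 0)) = 537138 / 1235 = 434.93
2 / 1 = 2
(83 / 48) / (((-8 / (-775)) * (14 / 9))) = 192975 / 1792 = 107.69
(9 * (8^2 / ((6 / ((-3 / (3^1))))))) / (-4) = 24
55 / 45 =1.22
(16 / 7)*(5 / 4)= 20 / 7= 2.86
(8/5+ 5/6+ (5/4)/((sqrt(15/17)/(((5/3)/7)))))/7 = 5* sqrt(255)/1764+ 73/210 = 0.39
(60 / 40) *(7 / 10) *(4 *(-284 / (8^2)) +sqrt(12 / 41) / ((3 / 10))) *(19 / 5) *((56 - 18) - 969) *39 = 1028597661 / 400 - 4829097 *sqrt(123) / 205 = 2310239.14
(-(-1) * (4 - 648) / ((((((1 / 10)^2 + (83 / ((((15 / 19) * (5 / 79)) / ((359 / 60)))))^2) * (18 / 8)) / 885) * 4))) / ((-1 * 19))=0.00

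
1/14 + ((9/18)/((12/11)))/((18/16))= 181/378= 0.48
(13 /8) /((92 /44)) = 143 /184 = 0.78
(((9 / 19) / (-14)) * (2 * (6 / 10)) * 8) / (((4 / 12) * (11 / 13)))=-8424 / 7315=-1.15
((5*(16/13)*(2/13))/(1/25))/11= 4000/1859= 2.15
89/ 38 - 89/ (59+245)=623/ 304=2.05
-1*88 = -88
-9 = -9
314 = 314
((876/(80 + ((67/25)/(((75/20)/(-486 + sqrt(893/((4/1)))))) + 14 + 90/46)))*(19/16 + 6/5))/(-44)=0.20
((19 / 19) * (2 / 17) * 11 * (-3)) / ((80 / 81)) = -2673 / 680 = -3.93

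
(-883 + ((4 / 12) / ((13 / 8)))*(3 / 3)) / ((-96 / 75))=860725 / 1248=689.68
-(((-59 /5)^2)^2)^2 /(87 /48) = -207385335.32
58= 58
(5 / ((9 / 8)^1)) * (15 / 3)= 22.22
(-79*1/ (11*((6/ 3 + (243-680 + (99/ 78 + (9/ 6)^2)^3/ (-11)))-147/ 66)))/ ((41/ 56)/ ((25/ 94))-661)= -7775622400/ 314423506778499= -0.00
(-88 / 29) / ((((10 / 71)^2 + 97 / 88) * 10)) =-19518752 / 72177665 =-0.27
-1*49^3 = -117649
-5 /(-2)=5 /2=2.50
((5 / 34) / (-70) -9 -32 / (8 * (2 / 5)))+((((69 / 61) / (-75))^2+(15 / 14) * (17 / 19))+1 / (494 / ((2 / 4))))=-2466626779081 / 136714191250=-18.04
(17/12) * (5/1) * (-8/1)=-170/3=-56.67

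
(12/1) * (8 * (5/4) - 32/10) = 408/5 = 81.60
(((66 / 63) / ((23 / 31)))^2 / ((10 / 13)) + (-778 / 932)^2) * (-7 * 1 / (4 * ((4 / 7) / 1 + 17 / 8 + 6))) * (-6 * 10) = 1666073323162 / 41958285141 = 39.71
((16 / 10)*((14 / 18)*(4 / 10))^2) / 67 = 1568 / 678375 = 0.00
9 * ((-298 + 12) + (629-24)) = 2871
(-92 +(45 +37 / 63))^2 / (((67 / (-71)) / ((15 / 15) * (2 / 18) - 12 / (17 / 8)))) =4320654448 / 341901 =12637.15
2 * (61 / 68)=61 / 34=1.79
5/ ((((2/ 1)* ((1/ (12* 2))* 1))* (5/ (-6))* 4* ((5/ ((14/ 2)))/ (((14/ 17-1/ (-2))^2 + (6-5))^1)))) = -200403/ 2890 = -69.34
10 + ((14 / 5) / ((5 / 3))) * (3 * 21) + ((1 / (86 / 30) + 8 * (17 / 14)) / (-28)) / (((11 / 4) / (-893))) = 134743017 / 579425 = 232.55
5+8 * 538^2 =2315557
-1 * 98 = -98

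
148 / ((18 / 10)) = 740 / 9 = 82.22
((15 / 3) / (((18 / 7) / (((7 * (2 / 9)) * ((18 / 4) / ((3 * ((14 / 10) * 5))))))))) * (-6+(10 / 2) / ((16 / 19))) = -35 / 864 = -0.04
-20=-20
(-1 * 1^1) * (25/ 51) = -25/ 51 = -0.49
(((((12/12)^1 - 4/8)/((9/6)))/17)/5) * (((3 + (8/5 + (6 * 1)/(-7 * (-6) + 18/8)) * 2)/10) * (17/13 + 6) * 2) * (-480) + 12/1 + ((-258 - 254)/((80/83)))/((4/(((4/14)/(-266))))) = -343569196/60696545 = -5.66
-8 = -8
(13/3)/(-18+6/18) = -13/53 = -0.25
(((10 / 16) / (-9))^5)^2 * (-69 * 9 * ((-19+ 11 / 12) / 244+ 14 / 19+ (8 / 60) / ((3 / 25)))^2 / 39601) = -19685625027412109375 / 152953425968237964966495667617792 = -0.00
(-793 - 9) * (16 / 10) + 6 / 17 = -109042 / 85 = -1282.85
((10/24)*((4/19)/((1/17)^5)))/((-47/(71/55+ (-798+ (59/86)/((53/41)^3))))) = 265423098067721287/125768014306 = 2110418.13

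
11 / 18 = 0.61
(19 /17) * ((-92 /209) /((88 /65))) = -1495 /4114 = -0.36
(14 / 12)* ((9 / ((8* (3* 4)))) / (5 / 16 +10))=7 / 660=0.01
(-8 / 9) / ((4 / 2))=-4 / 9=-0.44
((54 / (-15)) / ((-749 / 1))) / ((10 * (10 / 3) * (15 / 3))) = 27 / 936250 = 0.00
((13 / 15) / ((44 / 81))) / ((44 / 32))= 702 / 605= 1.16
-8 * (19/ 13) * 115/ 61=-17480/ 793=-22.04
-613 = -613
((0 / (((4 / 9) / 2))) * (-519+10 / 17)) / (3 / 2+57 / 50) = 0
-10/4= -5/2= -2.50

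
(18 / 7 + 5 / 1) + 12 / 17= 985 / 119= 8.28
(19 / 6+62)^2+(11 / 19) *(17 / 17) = 4247.27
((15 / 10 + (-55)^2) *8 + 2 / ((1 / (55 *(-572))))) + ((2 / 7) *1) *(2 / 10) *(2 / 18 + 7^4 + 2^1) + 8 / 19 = -230842996 / 5985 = -38570.26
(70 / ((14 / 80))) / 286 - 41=-39.60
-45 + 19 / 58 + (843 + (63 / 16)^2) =6041885 / 7424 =813.83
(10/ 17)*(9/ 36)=5/ 34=0.15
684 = 684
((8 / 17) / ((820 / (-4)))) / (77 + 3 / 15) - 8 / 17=-3724 / 7913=-0.47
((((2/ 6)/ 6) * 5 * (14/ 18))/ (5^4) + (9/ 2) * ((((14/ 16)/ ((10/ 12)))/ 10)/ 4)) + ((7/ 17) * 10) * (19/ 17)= 884026241/ 187272000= 4.72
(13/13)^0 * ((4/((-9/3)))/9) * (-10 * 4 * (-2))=-320/27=-11.85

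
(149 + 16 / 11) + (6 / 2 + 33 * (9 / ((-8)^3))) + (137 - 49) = 1356605 / 5632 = 240.87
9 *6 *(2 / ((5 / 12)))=1296 / 5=259.20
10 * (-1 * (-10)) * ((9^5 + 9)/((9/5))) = 3281000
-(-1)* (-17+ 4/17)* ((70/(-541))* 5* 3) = 299250/9197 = 32.54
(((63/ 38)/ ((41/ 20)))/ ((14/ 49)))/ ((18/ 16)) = 1960/ 779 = 2.52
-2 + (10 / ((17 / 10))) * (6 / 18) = -0.04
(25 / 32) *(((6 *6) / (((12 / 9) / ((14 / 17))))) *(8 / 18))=7.72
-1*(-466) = 466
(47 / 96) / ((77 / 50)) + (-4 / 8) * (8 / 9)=-1403 / 11088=-0.13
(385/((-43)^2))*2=770/1849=0.42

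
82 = 82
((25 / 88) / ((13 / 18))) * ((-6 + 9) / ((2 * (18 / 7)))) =525 / 2288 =0.23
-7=-7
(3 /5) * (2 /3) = 2 /5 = 0.40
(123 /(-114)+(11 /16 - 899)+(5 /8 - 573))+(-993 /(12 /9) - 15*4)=-692061 /304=-2276.52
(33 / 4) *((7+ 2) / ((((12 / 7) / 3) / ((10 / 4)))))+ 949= 40763 / 32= 1273.84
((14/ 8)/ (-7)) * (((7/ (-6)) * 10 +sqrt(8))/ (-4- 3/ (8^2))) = -80/ 111 +32 * sqrt(2)/ 259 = -0.55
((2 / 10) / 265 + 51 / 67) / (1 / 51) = 3449742 / 88775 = 38.86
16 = 16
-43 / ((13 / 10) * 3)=-430 / 39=-11.03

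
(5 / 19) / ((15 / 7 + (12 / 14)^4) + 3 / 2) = 0.06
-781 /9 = -86.78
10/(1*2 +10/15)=15/4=3.75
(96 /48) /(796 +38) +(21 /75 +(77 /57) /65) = 0.30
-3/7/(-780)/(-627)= -1/1141140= -0.00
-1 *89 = -89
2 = 2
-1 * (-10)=10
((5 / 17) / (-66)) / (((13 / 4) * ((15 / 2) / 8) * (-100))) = 8 / 546975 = 0.00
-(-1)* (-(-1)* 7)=7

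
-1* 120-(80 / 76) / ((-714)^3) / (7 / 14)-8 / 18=-104122604287 / 864486567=-120.44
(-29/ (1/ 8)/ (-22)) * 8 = 928/ 11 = 84.36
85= 85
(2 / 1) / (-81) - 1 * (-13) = 1051 / 81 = 12.98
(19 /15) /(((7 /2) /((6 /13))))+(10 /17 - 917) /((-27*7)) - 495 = -3790028 /7735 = -489.98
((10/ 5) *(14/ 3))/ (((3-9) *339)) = -14/ 3051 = -0.00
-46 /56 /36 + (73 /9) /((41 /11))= 88993 /41328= 2.15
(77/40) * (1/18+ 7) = 9779/720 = 13.58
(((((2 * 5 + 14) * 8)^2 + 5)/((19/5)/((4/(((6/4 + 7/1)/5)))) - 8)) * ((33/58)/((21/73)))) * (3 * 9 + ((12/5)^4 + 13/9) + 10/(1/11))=-16331815043896/8332425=-1960031.45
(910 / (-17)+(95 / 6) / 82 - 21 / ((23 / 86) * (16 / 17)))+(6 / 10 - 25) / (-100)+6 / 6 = -6517643683 / 48093000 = -135.52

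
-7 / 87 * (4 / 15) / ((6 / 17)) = -238 / 3915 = -0.06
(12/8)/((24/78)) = 39/8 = 4.88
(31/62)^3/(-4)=-1/32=-0.03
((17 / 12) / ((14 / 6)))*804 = 3417 / 7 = 488.14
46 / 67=0.69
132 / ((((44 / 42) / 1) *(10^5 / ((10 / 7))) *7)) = 9 / 35000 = 0.00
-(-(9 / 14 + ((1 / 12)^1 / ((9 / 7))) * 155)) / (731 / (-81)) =-24243 / 20468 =-1.18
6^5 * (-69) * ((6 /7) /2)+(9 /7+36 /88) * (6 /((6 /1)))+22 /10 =-177056521 /770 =-229943.53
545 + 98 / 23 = 12633 / 23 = 549.26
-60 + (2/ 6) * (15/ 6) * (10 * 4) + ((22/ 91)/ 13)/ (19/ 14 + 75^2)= -1064956748/ 39935883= -26.67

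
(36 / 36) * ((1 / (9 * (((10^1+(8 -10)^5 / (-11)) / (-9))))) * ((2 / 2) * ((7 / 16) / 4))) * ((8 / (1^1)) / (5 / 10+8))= -77 / 9656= -0.01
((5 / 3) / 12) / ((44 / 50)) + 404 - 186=172781 / 792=218.16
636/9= 212/3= 70.67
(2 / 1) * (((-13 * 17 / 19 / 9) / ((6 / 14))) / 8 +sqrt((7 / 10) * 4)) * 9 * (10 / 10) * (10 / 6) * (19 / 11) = -7735 / 396 +114 * sqrt(70) / 11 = 67.18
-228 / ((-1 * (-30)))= -38 / 5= -7.60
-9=-9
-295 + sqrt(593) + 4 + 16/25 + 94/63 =-454967/1575 + sqrt(593) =-264.52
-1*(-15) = 15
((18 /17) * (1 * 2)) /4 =9 /17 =0.53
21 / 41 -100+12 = -3587 / 41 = -87.49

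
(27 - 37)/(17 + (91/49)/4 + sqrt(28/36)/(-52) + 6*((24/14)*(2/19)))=-39920500620/74040460573 - 13797420*sqrt(7)/74040460573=-0.54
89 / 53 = 1.68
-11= -11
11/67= 0.16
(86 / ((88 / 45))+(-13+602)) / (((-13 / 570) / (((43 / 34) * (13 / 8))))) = -341314005 / 5984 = -57037.77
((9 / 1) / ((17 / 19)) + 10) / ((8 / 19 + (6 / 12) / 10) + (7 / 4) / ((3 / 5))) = 194370 / 32827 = 5.92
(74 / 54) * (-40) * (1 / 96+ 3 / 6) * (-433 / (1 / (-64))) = -62802320 / 81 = -775337.28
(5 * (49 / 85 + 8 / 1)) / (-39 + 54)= 243 / 85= 2.86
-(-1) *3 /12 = 1 /4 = 0.25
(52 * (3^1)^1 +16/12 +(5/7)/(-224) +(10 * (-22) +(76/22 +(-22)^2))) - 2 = 21876571/51744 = 422.78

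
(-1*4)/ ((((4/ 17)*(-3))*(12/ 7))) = 119/ 36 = 3.31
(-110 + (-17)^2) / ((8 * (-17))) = -179 / 136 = -1.32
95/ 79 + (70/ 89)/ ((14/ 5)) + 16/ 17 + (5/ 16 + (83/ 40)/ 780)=10217256191/ 3729242400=2.74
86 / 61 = 1.41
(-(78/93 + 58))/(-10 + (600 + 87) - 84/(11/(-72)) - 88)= -20064/388337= -0.05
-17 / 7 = -2.43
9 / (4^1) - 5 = -2.75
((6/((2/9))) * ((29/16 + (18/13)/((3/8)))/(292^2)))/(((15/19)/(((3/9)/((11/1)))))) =13053/195084032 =0.00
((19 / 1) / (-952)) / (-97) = 19 / 92344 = 0.00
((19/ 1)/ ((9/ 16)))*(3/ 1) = 304/ 3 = 101.33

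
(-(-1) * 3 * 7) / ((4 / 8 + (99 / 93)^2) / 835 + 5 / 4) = 67404540 / 4018453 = 16.77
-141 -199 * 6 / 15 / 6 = -2314 / 15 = -154.27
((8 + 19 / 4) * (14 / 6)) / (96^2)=119 / 36864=0.00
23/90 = 0.26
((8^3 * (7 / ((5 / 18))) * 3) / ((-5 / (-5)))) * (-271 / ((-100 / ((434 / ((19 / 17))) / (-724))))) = -24185202048 / 429875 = -56261.01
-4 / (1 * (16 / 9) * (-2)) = 9 / 8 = 1.12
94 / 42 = 47 / 21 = 2.24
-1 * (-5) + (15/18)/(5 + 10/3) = 51/10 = 5.10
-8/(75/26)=-2.77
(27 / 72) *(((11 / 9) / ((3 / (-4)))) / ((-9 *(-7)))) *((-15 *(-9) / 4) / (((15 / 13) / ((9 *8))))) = -143 / 7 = -20.43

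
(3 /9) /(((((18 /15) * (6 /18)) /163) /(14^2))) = 26623.33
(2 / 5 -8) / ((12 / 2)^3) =-19 / 540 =-0.04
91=91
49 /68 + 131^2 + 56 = 1170805 /68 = 17217.72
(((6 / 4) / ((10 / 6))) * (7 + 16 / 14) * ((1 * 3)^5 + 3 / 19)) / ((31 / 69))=122958 / 31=3966.39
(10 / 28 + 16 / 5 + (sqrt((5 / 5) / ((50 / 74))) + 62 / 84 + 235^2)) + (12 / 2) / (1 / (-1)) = sqrt(37) / 5 + 5798446 / 105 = 55224.51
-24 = -24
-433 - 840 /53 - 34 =-25591 /53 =-482.85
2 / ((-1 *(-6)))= 1 / 3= 0.33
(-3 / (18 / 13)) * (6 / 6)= -13 / 6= -2.17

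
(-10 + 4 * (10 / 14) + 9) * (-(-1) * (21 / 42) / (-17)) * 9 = -117 / 238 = -0.49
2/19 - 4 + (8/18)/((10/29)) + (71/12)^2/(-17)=-4.67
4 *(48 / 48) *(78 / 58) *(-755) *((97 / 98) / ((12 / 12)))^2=-277048005 / 69629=-3978.92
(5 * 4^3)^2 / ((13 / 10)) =1024000 / 13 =78769.23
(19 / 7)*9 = 171 / 7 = 24.43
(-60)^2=3600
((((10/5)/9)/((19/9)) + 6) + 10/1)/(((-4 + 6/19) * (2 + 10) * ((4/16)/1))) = -51/35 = -1.46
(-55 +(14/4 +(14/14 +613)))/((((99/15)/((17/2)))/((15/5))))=2173.30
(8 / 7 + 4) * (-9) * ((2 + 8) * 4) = -12960 / 7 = -1851.43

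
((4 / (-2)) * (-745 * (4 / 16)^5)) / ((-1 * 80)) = -149 / 8192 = -0.02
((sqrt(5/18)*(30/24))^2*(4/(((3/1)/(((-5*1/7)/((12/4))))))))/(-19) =625/86184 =0.01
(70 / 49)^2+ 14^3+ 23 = 135683 / 49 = 2769.04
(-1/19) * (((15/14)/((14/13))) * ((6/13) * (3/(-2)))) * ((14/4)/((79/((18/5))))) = 243/42028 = 0.01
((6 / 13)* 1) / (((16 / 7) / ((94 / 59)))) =987 / 3068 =0.32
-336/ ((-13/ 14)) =4704/ 13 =361.85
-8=-8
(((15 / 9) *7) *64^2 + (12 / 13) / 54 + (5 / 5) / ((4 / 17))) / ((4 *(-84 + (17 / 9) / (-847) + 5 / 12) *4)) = -18944134979 / 530127728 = -35.74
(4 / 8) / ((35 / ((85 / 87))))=17 / 1218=0.01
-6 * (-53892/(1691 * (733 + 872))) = 107784/904685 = 0.12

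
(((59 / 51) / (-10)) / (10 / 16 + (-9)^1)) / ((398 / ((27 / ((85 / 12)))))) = 12744 / 96330925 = 0.00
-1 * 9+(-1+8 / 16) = -19 / 2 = -9.50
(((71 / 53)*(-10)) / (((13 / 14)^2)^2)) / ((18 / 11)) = -150014480 / 13623597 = -11.01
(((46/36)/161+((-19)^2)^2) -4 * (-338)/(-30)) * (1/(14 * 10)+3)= 34553087903/88200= 391758.37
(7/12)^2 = 49/144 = 0.34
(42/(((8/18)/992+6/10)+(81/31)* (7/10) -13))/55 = -93744/1297637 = -0.07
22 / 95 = 0.23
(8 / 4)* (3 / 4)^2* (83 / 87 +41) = 5475 / 116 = 47.20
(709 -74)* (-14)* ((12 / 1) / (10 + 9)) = -106680 / 19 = -5614.74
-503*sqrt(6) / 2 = -616.05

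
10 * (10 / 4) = 25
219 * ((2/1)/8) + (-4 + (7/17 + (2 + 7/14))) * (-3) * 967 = 218397/68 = 3211.72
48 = 48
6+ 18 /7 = 8.57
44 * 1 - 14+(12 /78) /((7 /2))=2734 /91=30.04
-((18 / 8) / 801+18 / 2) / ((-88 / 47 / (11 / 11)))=150635 / 31328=4.81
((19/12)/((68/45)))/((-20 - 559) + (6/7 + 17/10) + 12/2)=-9975/5430616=-0.00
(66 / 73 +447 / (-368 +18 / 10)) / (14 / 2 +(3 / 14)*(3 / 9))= -65814 / 1470293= -0.04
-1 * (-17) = 17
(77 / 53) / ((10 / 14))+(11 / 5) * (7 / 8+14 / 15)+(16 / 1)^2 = 8331991 / 31800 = 262.01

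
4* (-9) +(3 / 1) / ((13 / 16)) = -420 / 13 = -32.31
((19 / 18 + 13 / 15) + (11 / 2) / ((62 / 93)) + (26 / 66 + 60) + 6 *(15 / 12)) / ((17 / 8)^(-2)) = 44671019 / 126720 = 352.52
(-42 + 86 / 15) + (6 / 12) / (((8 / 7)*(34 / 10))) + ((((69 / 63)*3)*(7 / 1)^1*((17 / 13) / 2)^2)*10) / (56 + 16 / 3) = -11906221 / 344760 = -34.53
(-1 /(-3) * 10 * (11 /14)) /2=55 /42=1.31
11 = 11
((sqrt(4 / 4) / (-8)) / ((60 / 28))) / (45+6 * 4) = -7 / 8280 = -0.00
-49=-49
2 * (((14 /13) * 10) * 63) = 17640 /13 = 1356.92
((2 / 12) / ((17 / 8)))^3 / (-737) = -64 / 97763787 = -0.00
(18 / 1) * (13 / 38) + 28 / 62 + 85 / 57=14314 / 1767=8.10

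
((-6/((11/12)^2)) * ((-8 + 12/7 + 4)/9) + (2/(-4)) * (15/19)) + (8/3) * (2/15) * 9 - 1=582361/160930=3.62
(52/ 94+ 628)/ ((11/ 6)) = 342.85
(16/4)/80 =1/20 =0.05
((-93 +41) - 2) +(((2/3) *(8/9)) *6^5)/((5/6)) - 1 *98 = 26888/5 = 5377.60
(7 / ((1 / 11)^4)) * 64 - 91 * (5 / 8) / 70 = 104946675 / 16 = 6559167.19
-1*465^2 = -216225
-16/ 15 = -1.07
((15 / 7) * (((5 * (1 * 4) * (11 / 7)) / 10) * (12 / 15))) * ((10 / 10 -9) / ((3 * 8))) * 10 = -17.96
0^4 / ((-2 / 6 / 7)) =0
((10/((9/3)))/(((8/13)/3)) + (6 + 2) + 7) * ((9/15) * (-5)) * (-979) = 91781.25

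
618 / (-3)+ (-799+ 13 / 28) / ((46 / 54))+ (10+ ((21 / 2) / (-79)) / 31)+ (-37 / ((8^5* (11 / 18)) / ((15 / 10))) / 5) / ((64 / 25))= -10309238627485715 / 9095723614208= -1133.42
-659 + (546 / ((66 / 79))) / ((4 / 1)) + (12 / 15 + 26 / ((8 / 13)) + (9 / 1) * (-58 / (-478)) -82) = -533.47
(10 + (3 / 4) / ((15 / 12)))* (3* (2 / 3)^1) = 106 / 5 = 21.20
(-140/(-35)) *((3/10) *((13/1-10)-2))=6/5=1.20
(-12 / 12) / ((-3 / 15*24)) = 5 / 24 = 0.21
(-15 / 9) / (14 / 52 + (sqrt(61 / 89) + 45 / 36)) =-365612 / 234303 + 2704 * sqrt(5429) / 234303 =-0.71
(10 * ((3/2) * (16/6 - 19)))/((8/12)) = -735/2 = -367.50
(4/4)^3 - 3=-2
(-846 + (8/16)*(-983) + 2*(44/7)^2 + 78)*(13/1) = -1503931/98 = -15346.23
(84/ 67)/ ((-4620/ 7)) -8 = -29487/ 3685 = -8.00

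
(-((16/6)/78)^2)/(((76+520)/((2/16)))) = -1/4079322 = -0.00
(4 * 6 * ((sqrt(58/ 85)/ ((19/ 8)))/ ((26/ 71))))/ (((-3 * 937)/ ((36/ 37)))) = -81792 * sqrt(4930)/ 727875655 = -0.01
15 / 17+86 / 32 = 971 / 272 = 3.57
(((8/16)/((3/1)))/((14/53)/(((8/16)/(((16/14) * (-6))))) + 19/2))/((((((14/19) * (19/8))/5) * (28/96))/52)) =14.44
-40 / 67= -0.60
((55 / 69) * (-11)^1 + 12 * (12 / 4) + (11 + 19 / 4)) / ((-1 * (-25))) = 11863 / 6900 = 1.72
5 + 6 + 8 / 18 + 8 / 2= 139 / 9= 15.44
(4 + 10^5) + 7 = 100011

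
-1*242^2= -58564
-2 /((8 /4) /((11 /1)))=-11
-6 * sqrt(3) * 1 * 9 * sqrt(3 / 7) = -162 * sqrt(7) / 7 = -61.23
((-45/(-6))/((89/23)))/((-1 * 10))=-69/356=-0.19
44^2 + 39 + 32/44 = 21733/11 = 1975.73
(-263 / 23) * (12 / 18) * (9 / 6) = -263 / 23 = -11.43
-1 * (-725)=725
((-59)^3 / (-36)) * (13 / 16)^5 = 76255785047 / 37748736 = 2020.09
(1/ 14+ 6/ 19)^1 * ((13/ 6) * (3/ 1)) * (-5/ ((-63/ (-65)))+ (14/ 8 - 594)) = -201582433/ 134064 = -1503.63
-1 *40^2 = -1600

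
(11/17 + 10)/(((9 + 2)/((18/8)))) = 1629/748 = 2.18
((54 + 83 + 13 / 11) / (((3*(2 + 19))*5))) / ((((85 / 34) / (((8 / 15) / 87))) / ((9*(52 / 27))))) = 252928 / 13565475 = 0.02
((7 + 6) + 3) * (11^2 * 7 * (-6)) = -81312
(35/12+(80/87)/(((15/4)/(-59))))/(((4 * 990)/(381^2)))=-194499611/459360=-423.41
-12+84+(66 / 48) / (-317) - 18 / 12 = 178777 / 2536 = 70.50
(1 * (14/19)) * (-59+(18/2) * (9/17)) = -12908/323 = -39.96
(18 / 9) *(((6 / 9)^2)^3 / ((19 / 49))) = 6272 / 13851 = 0.45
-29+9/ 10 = -28.10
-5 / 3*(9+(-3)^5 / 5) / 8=33 / 4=8.25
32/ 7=4.57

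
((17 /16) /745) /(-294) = -17 /3504480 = -0.00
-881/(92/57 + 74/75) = -1255425/3706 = -338.75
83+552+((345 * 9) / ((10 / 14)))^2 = 18897044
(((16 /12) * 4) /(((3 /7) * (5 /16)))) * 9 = 358.40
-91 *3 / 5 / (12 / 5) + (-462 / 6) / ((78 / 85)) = -16639 / 156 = -106.66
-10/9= -1.11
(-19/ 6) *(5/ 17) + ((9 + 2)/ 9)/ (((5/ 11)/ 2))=6803/ 1530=4.45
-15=-15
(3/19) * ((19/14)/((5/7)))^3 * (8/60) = 361/2500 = 0.14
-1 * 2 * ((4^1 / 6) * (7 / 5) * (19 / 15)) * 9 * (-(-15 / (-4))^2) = 1197 / 4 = 299.25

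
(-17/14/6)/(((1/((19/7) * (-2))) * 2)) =323/588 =0.55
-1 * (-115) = 115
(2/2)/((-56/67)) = -67/56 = -1.20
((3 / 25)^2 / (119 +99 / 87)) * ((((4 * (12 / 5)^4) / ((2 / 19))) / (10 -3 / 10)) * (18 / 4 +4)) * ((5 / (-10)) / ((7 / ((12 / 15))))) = -1748107008 / 231019140625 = -0.01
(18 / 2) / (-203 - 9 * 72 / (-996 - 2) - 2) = -4491 / 101971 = -0.04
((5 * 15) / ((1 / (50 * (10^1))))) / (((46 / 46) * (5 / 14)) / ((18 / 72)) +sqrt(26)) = -1312500 / 587 +918750 * sqrt(26) / 587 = 5744.85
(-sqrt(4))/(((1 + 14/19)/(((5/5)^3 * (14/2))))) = -266/33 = -8.06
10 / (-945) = -2 / 189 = -0.01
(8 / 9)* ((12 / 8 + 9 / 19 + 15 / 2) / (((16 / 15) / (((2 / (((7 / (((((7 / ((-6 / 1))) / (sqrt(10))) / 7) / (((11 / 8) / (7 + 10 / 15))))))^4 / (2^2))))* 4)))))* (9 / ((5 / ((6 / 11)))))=2292457472 / 2975529155445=0.00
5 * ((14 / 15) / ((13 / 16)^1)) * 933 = 5358.77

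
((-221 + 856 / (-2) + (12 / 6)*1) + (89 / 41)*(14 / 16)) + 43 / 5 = -1043861 / 1640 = -636.50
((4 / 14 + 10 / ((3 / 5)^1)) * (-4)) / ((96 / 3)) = -89 / 42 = -2.12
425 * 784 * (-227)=-75636400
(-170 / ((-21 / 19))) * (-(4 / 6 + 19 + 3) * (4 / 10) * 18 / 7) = -3585.96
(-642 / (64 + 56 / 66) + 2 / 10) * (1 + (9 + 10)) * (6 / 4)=-291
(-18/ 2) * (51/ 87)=-153/ 29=-5.28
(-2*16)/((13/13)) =-32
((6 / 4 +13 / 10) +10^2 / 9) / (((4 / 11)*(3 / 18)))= 3443 / 15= 229.53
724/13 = 55.69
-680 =-680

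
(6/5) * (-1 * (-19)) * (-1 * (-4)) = 456/5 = 91.20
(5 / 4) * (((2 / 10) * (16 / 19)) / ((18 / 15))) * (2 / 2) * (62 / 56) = 155 / 798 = 0.19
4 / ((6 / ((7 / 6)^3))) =343 / 324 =1.06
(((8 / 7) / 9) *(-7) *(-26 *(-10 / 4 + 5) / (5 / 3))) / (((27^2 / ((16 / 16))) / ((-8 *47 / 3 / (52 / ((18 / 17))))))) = -1504 / 12393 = -0.12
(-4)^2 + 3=19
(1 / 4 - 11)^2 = 1849 / 16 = 115.56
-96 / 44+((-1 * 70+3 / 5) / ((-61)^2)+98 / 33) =472279 / 613965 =0.77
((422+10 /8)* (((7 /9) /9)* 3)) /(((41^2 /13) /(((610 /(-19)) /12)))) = -46989215 /20696472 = -2.27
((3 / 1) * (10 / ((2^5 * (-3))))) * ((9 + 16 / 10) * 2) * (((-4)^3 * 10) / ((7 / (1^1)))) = 4240 / 7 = 605.71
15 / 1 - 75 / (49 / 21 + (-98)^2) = 432060 / 28819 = 14.99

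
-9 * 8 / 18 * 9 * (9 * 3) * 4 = -3888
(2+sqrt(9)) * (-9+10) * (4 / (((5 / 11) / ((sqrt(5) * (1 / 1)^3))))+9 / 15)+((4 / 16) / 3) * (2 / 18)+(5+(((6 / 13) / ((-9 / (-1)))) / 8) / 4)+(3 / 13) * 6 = 52765 / 5616+44 * sqrt(5) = 107.78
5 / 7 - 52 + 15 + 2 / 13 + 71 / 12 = -32995 / 1092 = -30.22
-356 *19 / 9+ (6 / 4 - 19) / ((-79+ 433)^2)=-751.56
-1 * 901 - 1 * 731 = -1632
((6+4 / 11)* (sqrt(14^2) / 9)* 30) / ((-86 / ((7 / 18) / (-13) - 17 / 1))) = 9763250 / 166023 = 58.81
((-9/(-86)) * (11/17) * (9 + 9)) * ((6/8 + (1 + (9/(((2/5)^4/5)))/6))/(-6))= -2801007/46784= -59.87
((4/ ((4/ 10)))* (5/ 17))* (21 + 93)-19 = 5377/ 17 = 316.29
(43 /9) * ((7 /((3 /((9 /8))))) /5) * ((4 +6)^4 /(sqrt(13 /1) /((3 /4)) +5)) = 1128750 /17-301000 * sqrt(13) /17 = 2557.59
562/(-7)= -562/7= -80.29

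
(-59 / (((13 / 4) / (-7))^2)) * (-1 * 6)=277536 / 169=1642.22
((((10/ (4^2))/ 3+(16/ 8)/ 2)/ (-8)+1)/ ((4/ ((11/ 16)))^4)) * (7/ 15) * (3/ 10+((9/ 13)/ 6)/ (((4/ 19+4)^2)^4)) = 24290142640236099141207/ 234187180623265792000000000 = 0.00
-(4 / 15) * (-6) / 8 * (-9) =-9 / 5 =-1.80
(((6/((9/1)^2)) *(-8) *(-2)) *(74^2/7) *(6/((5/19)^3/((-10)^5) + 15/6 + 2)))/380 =5060700160/1555621137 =3.25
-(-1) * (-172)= -172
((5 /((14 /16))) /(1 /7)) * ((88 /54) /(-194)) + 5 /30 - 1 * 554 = -2902739 /5238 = -554.17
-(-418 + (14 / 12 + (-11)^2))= 1775 / 6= 295.83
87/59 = 1.47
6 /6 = 1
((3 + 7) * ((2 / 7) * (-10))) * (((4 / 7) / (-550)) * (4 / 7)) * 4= 256 / 3773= 0.07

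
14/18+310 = 2797/9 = 310.78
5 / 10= 1 / 2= 0.50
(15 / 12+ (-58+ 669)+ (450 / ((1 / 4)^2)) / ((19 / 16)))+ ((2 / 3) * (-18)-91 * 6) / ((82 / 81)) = 19083047 / 3116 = 6124.21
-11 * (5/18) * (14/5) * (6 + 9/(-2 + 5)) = -77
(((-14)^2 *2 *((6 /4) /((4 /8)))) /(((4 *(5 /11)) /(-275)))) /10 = -17787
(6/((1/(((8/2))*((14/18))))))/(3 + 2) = 56/15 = 3.73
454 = 454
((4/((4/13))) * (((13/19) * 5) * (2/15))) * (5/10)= 169/57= 2.96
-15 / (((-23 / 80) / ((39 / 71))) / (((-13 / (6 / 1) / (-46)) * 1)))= 50700 / 37559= 1.35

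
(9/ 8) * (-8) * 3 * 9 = -243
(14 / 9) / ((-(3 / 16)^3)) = -57344 / 243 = -235.98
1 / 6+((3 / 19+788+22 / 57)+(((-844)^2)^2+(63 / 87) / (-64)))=17893749779473233 / 35264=507422577684.70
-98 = -98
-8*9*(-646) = 46512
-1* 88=-88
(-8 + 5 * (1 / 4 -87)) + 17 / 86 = -75947 / 172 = -441.55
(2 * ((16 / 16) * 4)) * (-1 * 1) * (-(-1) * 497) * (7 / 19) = -27832 / 19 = -1464.84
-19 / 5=-3.80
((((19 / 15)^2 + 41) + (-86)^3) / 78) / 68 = -71551507 / 596700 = -119.91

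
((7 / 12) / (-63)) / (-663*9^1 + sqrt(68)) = sqrt(17) / 1922671134 + 13 / 8377652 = 0.00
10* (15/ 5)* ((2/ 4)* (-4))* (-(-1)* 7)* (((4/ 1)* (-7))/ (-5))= -2352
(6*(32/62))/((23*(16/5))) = 30/713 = 0.04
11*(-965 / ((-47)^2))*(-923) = 9797645 / 2209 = 4435.33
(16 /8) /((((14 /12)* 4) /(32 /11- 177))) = -5745 /77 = -74.61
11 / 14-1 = -0.21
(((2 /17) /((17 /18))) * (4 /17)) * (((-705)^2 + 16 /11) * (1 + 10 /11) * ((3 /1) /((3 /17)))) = 16533087984 /34969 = 472792.70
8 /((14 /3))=12 /7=1.71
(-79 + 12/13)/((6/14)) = -7105/39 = -182.18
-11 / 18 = -0.61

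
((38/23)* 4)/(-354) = -76/4071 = -0.02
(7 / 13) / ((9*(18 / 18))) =7 / 117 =0.06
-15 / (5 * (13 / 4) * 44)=-3 / 143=-0.02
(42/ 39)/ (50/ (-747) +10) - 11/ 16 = -31919/ 55120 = -0.58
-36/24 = -1.50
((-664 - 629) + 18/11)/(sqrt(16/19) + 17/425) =2249125/36597 - 11837500* sqrt(19)/36597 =-1348.45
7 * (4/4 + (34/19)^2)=10619/361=29.42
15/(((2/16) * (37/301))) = 36120/37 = 976.22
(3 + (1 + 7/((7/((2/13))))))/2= 27/13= 2.08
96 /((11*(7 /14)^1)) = 192 /11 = 17.45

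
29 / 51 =0.57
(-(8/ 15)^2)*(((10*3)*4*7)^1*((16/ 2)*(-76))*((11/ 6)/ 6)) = 5992448/ 135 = 44388.50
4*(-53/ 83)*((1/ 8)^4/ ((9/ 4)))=-53/ 191232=-0.00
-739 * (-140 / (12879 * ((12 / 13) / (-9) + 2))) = 4.23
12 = 12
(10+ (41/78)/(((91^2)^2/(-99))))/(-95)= -17829488507/169380153670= -0.11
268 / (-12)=-67 / 3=-22.33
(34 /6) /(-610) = -17 /1830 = -0.01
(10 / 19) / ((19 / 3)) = 30 / 361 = 0.08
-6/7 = -0.86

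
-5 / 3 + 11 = 28 / 3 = 9.33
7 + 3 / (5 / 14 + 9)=959 / 131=7.32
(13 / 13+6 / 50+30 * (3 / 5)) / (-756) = -239 / 9450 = -0.03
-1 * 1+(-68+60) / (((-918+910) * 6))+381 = 2281 / 6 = 380.17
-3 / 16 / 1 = -0.19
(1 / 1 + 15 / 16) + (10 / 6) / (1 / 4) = 413 / 48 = 8.60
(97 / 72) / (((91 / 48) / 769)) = 149186 / 273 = 546.47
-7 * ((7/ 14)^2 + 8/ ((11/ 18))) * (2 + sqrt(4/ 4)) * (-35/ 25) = 86289/ 220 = 392.22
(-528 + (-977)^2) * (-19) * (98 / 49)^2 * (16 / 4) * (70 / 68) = -298546195.29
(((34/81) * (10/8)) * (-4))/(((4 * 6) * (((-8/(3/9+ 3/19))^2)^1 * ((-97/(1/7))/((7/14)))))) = 595/2450629728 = 0.00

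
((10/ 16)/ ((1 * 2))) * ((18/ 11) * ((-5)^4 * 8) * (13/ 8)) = 365625/ 88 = 4154.83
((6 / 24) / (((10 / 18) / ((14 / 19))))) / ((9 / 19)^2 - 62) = -1197 / 223010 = -0.01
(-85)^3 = -614125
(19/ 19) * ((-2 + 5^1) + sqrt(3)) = sqrt(3) + 3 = 4.73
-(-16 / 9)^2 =-3.16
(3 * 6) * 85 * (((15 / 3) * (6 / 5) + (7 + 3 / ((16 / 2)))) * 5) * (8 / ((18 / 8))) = 363800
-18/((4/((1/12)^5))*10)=-1/552960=-0.00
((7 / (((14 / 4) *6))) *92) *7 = 644 / 3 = 214.67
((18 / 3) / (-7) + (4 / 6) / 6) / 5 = -47 / 315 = -0.15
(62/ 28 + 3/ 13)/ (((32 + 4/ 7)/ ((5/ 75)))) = 89/ 17784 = 0.01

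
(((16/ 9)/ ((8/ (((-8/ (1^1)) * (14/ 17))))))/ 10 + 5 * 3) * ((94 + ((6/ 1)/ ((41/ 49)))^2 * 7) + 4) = 1749424754/ 257193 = 6801.99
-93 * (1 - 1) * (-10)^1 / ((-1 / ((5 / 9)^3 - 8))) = 0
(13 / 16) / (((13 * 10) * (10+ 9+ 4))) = 0.00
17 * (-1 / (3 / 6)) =-34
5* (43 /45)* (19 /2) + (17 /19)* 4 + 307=355.97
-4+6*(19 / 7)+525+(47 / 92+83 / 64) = 539.09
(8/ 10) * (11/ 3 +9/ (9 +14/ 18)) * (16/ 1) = 9688/ 165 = 58.72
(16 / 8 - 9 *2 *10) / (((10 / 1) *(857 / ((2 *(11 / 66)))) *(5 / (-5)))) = 89 / 12855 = 0.01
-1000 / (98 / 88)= -44000 / 49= -897.96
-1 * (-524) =524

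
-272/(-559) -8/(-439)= 123880/245401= 0.50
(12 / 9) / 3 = 0.44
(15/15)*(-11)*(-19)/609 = 209/609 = 0.34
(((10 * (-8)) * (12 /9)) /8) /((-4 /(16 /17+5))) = 1010 /51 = 19.80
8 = 8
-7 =-7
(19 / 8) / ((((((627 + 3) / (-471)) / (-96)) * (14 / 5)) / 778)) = 2320774 / 49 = 47362.73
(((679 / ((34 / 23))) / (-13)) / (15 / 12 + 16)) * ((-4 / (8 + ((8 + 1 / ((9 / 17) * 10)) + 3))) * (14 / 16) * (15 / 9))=237650 / 381667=0.62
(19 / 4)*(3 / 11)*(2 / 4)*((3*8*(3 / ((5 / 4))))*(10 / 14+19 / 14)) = 29754 / 385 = 77.28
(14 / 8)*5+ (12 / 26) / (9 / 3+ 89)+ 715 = 865611 / 1196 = 723.76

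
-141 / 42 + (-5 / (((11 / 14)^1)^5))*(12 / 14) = -17.67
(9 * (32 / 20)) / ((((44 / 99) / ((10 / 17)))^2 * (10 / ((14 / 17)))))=10206 / 4913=2.08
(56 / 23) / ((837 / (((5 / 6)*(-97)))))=-13580 / 57753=-0.24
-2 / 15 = -0.13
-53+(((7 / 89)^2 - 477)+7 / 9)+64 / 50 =-940900802 / 1782225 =-527.94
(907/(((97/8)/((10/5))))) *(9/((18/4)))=29024/97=299.22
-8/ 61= -0.13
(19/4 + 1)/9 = 23/36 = 0.64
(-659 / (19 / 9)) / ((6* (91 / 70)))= -9885 / 247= -40.02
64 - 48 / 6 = 56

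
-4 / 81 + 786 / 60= 10571 / 810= 13.05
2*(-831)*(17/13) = -28254/13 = -2173.38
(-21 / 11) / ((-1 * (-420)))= -1 / 220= -0.00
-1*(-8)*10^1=80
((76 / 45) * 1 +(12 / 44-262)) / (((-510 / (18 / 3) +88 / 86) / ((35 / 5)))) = 38744419 / 1787445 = 21.68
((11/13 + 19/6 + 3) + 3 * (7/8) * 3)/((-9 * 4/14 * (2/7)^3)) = -11152645/44928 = -248.23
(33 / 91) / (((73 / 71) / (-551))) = -1290993 / 6643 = -194.34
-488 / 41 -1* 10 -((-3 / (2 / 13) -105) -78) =14809 / 82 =180.60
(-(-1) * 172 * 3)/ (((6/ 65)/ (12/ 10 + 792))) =4433988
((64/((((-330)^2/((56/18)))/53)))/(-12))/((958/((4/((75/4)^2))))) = -189952/1980567703125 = -0.00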